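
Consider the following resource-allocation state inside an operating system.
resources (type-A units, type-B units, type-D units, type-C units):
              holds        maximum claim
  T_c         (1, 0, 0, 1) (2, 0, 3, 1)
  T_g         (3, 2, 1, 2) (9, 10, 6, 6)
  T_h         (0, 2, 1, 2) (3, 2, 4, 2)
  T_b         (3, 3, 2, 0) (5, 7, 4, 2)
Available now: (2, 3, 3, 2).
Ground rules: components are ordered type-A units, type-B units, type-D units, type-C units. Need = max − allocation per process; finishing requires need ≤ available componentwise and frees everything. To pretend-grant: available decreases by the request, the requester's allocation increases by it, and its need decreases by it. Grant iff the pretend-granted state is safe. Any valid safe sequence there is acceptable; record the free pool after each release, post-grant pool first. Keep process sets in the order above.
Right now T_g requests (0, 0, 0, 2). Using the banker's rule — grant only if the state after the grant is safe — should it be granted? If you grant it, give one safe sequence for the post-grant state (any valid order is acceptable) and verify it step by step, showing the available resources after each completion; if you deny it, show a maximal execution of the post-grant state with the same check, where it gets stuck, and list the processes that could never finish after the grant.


GRANT. The post-grant state is safe; one safe sequence: T_c, T_h, T_b, T_g.
Key observation: post-grant, (2, 3, 3, 0) remains, and an order beginning with T_c completes everyone.
Step-by-step check of the post-grant state:
  pool = (2, 3, 3, 0)
  T_c needs (1, 0, 3, 0) <= (2, 3, 3, 0) -> finishes; pool += (1, 0, 0, 1) = (3, 3, 3, 1)
  T_h needs (3, 0, 3, 0) <= (3, 3, 3, 1) -> finishes; pool += (0, 2, 1, 2) = (3, 5, 4, 3)
  T_b needs (2, 4, 2, 2) <= (3, 5, 4, 3) -> finishes; pool += (3, 3, 2, 0) = (6, 8, 6, 3)
  T_g needs (6, 8, 5, 2) <= (6, 8, 6, 3) -> finishes; pool += (3, 2, 1, 4) = (9, 10, 7, 7)


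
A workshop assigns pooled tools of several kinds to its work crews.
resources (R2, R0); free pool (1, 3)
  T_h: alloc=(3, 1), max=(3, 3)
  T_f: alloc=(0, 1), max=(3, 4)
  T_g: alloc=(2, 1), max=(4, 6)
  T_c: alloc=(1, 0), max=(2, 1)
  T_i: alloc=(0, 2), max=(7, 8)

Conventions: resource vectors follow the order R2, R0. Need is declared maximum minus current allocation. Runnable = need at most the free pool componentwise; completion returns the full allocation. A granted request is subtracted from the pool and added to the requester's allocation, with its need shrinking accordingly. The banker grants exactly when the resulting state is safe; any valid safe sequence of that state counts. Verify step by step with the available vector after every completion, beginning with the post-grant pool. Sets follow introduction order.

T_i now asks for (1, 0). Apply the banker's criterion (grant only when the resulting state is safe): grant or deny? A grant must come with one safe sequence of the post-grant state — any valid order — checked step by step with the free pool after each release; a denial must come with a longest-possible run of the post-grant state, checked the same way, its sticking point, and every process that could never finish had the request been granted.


GRANT. The post-grant state is safe; one safe sequence: T_h, T_c, T_f, T_g, T_i.
Key observation: (0, 3) free after granting still covers T_h first, and each release covers the next.
Verifying the post-grant state step by step:
  pool = (0, 3)
  T_h needs (0, 2) <= (0, 3) -> finishes; pool += (3, 1) = (3, 4)
  T_c needs (1, 1) <= (3, 4) -> finishes; pool += (1, 0) = (4, 4)
  T_f needs (3, 3) <= (4, 4) -> finishes; pool += (0, 1) = (4, 5)
  T_g needs (2, 5) <= (4, 5) -> finishes; pool += (2, 1) = (6, 6)
  T_i needs (6, 6) <= (6, 6) -> finishes; pool += (1, 2) = (7, 8)


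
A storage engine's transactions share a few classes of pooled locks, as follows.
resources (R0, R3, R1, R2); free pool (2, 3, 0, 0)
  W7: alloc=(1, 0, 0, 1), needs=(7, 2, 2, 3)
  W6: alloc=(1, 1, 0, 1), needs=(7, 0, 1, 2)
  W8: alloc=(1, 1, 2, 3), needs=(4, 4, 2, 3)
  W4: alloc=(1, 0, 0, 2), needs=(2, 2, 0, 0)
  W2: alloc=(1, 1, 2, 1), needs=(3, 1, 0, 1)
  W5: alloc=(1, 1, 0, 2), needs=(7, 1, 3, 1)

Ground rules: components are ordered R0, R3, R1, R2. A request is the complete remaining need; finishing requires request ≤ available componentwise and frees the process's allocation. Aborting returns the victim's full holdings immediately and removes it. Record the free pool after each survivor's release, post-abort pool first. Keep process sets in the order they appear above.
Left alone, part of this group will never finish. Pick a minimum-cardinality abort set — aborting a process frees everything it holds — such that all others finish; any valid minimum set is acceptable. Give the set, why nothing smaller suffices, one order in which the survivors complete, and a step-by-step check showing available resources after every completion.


The answer: abort W7 and W6.
Key observation: the returned (2, 1, 0, 2) from W7 and W6 is what brings W5 — unrunnable before, under any order — into play at step 4.
Minimality, checking each single-abort alternative: W7 alone leaves W6 blocked (short on R0); W6 alone leaves W7 blocked (short on R0); W8 alone leaves W7 blocked (short on R0); W4 alone leaves W7 blocked (short on R0); W2 alone leaves W7 blocked (short on R0); W5 alone leaves W7 blocked (short on R0).
One survivor order: W2, W8, W4, W5. Walking it through (post-abort pool first):
  pool = (4, 4, 0, 2)
  W2 needs (3, 1, 0, 1) <= (4, 4, 0, 2) -> finishes; pool += (1, 1, 2, 1) = (5, 5, 2, 3)
  W8 needs (4, 4, 2, 3) <= (5, 5, 2, 3) -> finishes; pool += (1, 1, 2, 3) = (6, 6, 4, 6)
  W4 needs (2, 2, 0, 0) <= (6, 6, 4, 6) -> finishes; pool += (1, 0, 0, 2) = (7, 6, 4, 8)
  W5 needs (7, 1, 3, 1) <= (7, 6, 4, 8) -> finishes; pool += (1, 1, 0, 2) = (8, 7, 4, 10)


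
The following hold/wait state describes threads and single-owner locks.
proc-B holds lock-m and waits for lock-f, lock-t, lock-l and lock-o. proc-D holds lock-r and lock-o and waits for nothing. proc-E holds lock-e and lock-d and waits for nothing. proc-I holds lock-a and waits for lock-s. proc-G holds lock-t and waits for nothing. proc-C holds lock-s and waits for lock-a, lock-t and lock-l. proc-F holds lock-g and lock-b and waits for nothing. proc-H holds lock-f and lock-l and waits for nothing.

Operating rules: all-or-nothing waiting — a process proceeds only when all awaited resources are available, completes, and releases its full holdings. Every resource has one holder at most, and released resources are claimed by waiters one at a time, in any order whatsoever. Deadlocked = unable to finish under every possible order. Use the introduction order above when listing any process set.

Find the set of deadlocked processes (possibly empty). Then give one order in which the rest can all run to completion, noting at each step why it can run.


The deadlocked set is proc-I and proc-C.
Key observation: the wait chain closes on itself along proc-I -> proc-C -> proc-I; no other process is dragged down with it.
One completion order for the rest: proc-G, proc-H, proc-F, proc-D, proc-E, proc-B.
Step-by-step check:
  run proc-G (it waits on nothing); releases lock-t
  run proc-H (it waits on nothing); releases lock-f and lock-l
  run proc-F (it waits on nothing); releases lock-g and lock-b
  run proc-D (it waits on nothing); releases lock-r and lock-o
  run proc-E (it waits on nothing); releases lock-e and lock-d
  proc-B: everything it awaited (lock-f, lock-t, lock-l and lock-o) is free; runs, freeing lock-m


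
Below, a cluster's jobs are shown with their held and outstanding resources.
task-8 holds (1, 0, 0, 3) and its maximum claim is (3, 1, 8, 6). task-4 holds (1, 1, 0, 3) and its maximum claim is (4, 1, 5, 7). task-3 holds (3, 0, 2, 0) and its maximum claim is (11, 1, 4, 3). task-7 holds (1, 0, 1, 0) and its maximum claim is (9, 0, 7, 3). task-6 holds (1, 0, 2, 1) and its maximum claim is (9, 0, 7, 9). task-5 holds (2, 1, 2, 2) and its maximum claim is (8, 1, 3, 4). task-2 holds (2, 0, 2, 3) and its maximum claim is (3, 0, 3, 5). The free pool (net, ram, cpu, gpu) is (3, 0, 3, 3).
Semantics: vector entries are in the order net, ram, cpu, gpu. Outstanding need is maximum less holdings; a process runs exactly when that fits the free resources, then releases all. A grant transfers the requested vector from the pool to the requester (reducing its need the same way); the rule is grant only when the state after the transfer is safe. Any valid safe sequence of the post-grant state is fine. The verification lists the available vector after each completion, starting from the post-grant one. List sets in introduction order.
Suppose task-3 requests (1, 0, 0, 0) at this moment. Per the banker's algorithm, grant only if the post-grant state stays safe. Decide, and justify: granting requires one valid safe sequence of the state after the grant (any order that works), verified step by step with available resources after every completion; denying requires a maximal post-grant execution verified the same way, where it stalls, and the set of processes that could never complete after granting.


DENY. Granting would leave the state unsafe.
Key observation: after task-2, task-4 the pool peaks at (5, 1, 5, 9), and each blocked process is short somewhere: task-8 on cpu; task-3 on net; task-7 on net, cpu; task-6 on net; task-5 on net.
On the post-grant state, task-2, task-4 is a maximal run — nothing extends it. Walking it through:
  pool = (2, 0, 3, 3)
  run task-2 (needs (1, 0, 1, 2), free (2, 0, 3, 3)); after release of (2, 0, 2, 3) the pool is (4, 0, 5, 6)
  run task-4 (needs (3, 0, 5, 4), free (4, 0, 5, 6)); after release of (1, 1, 0, 3) the pool is (5, 1, 5, 9)
  task-8 still needs (2, 1, 8, 3) but only (5, 1, 5, 9) is free — short on cpu
  task-3 still needs (7, 1, 2, 3) but only (5, 1, 5, 9) is free — short on net
  task-7 still needs (8, 0, 6, 3) but only (5, 1, 5, 9) is free — short on net and cpu
  task-6 still needs (8, 0, 5, 8) but only (5, 1, 5, 9) is free — short on net
  task-5 still needs (6, 0, 1, 2) but only (5, 1, 5, 9) is free — short on net
Post-grant, the permanently blocked set is task-8, task-3, task-7, task-6 and task-5.


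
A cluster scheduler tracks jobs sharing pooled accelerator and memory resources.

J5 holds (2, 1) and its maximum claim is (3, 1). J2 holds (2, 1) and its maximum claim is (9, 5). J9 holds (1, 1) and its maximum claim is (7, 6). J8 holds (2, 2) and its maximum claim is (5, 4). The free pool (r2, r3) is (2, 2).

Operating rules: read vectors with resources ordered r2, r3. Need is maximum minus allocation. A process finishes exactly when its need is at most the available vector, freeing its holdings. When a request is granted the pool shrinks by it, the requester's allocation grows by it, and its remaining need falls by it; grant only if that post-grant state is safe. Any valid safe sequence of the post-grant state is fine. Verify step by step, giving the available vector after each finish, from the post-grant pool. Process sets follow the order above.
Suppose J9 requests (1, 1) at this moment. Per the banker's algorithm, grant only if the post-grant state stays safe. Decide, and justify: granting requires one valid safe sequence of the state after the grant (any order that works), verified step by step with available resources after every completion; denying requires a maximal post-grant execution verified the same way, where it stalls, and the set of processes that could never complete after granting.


GRANT — the state after the grant stays safe, e.g. via J5, J8, J9, J2.
Key observation: the transfer keeps a workable pool ((1, 1)); J5 starts the safe sequence.
Verifying the post-grant state step by step:
  pool = (1, 1)
  J5 needs (1, 0) <= (1, 1) -> finishes; pool += (2, 1) = (3, 2)
  J8 needs (3, 2) <= (3, 2) -> finishes; pool += (2, 2) = (5, 4)
  J9 needs (5, 4) <= (5, 4) -> finishes; pool += (2, 2) = (7, 6)
  J2 needs (7, 4) <= (7, 6) -> finishes; pool += (2, 1) = (9, 7)


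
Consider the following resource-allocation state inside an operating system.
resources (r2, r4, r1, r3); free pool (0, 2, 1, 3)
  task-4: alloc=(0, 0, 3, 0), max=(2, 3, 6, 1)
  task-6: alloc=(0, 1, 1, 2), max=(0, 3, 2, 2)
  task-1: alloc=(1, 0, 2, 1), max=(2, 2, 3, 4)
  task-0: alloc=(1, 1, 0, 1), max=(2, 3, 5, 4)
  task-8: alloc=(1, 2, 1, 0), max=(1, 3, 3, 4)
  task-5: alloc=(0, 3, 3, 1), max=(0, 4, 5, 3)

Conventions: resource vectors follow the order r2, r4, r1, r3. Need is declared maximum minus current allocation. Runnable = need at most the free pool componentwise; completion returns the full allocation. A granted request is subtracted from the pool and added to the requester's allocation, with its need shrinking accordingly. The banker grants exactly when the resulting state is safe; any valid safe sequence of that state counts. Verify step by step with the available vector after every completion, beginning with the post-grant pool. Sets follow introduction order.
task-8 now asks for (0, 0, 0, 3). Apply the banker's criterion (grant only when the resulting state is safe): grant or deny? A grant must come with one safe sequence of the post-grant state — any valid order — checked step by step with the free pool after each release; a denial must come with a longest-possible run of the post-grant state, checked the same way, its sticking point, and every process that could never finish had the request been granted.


GRANT — the state after the grant stays safe, e.g. via task-6, task-8, task-1, task-4, task-0, task-5.
Key observation: granting shrinks the pool to (0, 2, 1, 0), yet task-6 still fits and the chain goes through.
Verifying the post-grant state step by step:
  pool = (0, 2, 1, 0)
  task-6: need (0, 2, 1, 0) fits (0, 2, 1, 0); releases (0, 1, 1, 2), pool now (0, 3, 2, 2)
  task-8: need (0, 1, 2, 1) fits (0, 3, 2, 2); releases (1, 2, 1, 3), pool now (1, 5, 3, 5)
  task-1: need (1, 2, 1, 3) fits (1, 5, 3, 5); releases (1, 0, 2, 1), pool now (2, 5, 5, 6)
  task-4: need (2, 3, 3, 1) fits (2, 5, 5, 6); releases (0, 0, 3, 0), pool now (2, 5, 8, 6)
  task-0: need (1, 2, 5, 3) fits (2, 5, 8, 6); releases (1, 1, 0, 1), pool now (3, 6, 8, 7)
  task-5: need (0, 1, 2, 2) fits (3, 6, 8, 7); releases (0, 3, 3, 1), pool now (3, 9, 11, 8)


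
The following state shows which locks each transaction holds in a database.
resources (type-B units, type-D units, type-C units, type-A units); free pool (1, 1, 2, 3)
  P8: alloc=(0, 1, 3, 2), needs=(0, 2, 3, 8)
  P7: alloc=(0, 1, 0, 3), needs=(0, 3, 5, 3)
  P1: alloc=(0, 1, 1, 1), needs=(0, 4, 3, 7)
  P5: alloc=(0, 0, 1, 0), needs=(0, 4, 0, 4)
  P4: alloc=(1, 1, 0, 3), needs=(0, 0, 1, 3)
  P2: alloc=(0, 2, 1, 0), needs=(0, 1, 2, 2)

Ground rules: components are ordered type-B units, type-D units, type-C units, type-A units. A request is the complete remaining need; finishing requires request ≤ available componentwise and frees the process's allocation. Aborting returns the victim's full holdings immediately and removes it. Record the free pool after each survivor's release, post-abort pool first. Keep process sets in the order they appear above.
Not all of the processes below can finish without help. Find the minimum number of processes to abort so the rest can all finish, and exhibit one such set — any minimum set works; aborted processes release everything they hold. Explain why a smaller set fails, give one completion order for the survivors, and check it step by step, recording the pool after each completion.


Abort P7.
Key observation: before aborting P7, P1 was permanently blocked — no order could ever run it; afterwards it completes at step 3.
No smaller set exists: with zero aborts the deadlock remains.
Survivors finish in the order: P4, P2, P1, P5, P8. Verifying each step (pool after the aborts first):
  pool = (1, 2, 2, 6)
  P4 needs (0, 0, 1, 3) <= (1, 2, 2, 6) -> finishes; pool += (1, 1, 0, 3) = (2, 3, 2, 9)
  P2 needs (0, 1, 2, 2) <= (2, 3, 2, 9) -> finishes; pool += (0, 2, 1, 0) = (2, 5, 3, 9)
  P1 needs (0, 4, 3, 7) <= (2, 5, 3, 9) -> finishes; pool += (0, 1, 1, 1) = (2, 6, 4, 10)
  P5 needs (0, 4, 0, 4) <= (2, 6, 4, 10) -> finishes; pool += (0, 0, 1, 0) = (2, 6, 5, 10)
  P8 needs (0, 2, 3, 8) <= (2, 6, 5, 10) -> finishes; pool += (0, 1, 3, 2) = (2, 7, 8, 12)


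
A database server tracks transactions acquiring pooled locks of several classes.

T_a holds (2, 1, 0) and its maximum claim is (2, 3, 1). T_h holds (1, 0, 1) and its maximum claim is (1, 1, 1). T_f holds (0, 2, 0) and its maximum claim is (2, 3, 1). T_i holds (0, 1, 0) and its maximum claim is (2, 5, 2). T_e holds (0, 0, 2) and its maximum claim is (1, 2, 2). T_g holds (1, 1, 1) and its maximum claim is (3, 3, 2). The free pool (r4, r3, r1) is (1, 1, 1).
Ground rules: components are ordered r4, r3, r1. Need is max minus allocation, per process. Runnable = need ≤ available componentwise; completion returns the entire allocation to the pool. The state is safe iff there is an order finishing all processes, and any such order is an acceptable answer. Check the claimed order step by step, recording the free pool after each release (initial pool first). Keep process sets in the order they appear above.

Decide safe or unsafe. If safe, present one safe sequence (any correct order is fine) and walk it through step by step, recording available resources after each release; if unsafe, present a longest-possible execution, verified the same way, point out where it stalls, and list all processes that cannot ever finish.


SAFE. One safe sequence: T_h, T_f, T_g, T_i, T_e, T_a.
Key observation: at T_h the run first touches a limit — (0, 1, 0) against (1, 1, 1), exact on a resource it actually requests.
Verifying each step:
  pool = (1, 1, 1)
  run T_h (needs (0, 1, 0), free (1, 1, 1)); after release of (1, 0, 1) the pool is (2, 1, 2)
  run T_f (needs (2, 1, 1), free (2, 1, 2)); after release of (0, 2, 0) the pool is (2, 3, 2)
  run T_g (needs (2, 2, 1), free (2, 3, 2)); after release of (1, 1, 1) the pool is (3, 4, 3)
  run T_i (needs (2, 4, 2), free (3, 4, 3)); after release of (0, 1, 0) the pool is (3, 5, 3)
  run T_e (needs (1, 2, 0), free (3, 5, 3)); after release of (0, 0, 2) the pool is (3, 5, 5)
  run T_a (needs (0, 2, 1), free (3, 5, 5)); after release of (2, 1, 0) the pool is (5, 6, 5)


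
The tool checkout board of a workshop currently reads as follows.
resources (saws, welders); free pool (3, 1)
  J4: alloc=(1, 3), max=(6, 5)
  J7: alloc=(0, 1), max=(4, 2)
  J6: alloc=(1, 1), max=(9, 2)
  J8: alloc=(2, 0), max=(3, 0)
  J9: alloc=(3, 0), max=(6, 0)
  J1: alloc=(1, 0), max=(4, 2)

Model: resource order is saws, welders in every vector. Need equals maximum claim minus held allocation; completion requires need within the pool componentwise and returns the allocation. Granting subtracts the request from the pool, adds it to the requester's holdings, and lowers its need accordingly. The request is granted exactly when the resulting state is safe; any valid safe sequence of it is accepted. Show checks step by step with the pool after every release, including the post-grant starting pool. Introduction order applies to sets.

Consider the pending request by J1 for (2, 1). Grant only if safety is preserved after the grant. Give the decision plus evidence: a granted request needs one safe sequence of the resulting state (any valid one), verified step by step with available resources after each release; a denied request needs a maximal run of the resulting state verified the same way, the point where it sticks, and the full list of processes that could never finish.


DENY — the pretend-granted state is unsafe.
Key observation: J8, J9 can finish, but then (6, 0) is all there is, and the blocked group's welders demands exceed it.
After a pretend grant, a maximal execution: J8, J9 — then nothing else fits. Step-by-step check:
  pool = (1, 0)
  run J8 (needs (1, 0), free (1, 0)); after release of (2, 0) the pool is (3, 0)
  run J9 (needs (3, 0), free (3, 0)); after release of (3, 0) the pool is (6, 0)
  J4 still needs (5, 2) but only (6, 0) is free — short on welders
  J7 still needs (4, 1) but only (6, 0) is free — short on welders
  J6 still needs (8, 1) but only (6, 0) is free — short on saws and welders
  J1 still needs (1, 1) but only (6, 0) is free — short on welders
Had the request been granted, J4, J7, J6 and J1 could never finish.


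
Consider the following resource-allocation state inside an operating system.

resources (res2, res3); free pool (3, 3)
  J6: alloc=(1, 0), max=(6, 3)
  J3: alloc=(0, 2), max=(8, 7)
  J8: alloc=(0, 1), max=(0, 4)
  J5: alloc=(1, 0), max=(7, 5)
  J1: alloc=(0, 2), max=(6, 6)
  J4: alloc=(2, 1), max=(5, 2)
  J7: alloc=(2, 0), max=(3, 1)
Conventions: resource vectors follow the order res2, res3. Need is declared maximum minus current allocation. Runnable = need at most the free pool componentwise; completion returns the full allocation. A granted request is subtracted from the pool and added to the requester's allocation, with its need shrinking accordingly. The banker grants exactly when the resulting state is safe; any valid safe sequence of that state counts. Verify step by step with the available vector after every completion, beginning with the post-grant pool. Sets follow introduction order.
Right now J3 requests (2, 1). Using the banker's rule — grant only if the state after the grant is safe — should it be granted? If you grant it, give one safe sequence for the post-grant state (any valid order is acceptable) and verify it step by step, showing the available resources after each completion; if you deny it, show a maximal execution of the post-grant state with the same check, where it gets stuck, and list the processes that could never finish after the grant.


GRANT: granting preserves safety; a valid post-grant sequence is J7, J4, J6, J8, J1, J3, J5.
Key observation: granting shrinks the pool to (1, 2), yet J7 still fits and the chain goes through.
Verifying the post-grant state step by step:
  pool = (1, 2)
  J7 needs (1, 1) <= (1, 2) -> finishes; pool += (2, 0) = (3, 2)
  J4 needs (3, 1) <= (3, 2) -> finishes; pool += (2, 1) = (5, 3)
  J6 needs (5, 3) <= (5, 3) -> finishes; pool += (1, 0) = (6, 3)
  J8 needs (0, 3) <= (6, 3) -> finishes; pool += (0, 1) = (6, 4)
  J1 needs (6, 4) <= (6, 4) -> finishes; pool += (0, 2) = (6, 6)
  J3 needs (6, 4) <= (6, 6) -> finishes; pool += (2, 3) = (8, 9)
  J5 needs (6, 5) <= (8, 9) -> finishes; pool += (1, 0) = (9, 9)


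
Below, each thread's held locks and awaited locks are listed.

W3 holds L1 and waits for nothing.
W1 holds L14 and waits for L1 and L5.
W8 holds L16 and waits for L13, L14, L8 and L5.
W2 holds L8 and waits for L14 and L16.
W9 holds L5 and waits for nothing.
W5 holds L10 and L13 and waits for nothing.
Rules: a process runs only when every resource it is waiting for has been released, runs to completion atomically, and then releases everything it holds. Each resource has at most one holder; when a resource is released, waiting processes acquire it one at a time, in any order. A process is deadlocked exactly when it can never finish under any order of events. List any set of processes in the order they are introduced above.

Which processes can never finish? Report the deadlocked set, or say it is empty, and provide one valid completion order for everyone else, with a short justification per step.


The deadlocked set is W8 and W2.
Key observation: W8 -> W2 -> W8 is a circular wait — nothing in it can go first; no other process is dragged down with it.
The rest can finish in the order W9, W3, W1, W5.
Step-by-step check:
  run W9 (it waits on nothing); releases L5
  run W3 (it waits on nothing); releases L1
  W1 waits on L1 and L5 — all released -> runs and releases L14
  run W5 (it waits on nothing); releases L10 and L13


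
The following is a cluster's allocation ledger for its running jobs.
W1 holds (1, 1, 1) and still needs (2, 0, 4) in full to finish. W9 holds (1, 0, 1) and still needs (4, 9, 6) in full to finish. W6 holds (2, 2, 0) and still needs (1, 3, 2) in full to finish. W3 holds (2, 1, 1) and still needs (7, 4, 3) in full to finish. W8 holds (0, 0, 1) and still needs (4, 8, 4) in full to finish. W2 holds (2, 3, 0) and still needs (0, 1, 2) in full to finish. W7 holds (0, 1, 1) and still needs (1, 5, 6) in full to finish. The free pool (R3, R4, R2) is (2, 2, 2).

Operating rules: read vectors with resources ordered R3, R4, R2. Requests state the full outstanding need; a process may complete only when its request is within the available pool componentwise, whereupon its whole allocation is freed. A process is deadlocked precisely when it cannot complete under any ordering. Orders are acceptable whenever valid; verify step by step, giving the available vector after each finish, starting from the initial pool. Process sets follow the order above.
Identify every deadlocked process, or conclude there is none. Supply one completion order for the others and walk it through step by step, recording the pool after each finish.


The deadlocked set is W1, W9, W3, W8 and W7.
Key observation: even finishing W2, W6 leaves just (6, 7, 2) free — too little R2 for any of the remaining processes.
A valid finishing order for the others: W2, W6. Check, step by step:
  pool = (2, 2, 2)
  W2 needs (0, 1, 2) <= (2, 2, 2) -> finishes; pool += (2, 3, 0) = (4, 5, 2)
  W6 needs (1, 3, 2) <= (4, 5, 2) -> finishes; pool += (2, 2, 0) = (6, 7, 2)
None of the blocked processes ever fits:
  W1 still needs (2, 0, 4) but only (6, 7, 2) is free — short on R2
  W9 still needs (4, 9, 6) but only (6, 7, 2) is free — short on R4 and R2
  W3 still needs (7, 4, 3) but only (6, 7, 2) is free — short on R3 and R2
  W8 still needs (4, 8, 4) but only (6, 7, 2) is free — short on R4 and R2
  W7 still needs (1, 5, 6) but only (6, 7, 2) is free — short on R2


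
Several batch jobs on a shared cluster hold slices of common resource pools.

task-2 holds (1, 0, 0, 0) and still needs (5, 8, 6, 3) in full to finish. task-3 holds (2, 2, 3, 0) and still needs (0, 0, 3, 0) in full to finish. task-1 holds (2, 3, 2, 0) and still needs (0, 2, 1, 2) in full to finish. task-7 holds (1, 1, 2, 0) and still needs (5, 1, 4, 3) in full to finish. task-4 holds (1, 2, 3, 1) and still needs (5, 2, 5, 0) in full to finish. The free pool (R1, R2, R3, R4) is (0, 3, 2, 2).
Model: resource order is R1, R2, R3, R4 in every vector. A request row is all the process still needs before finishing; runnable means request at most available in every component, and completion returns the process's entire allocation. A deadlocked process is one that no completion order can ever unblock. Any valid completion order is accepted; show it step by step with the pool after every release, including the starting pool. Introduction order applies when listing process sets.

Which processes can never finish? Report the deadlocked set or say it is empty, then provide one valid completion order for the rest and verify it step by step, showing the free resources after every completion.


Deadlocked set: task-2, task-7 and task-4.
Key observation: once task-1, task-3 finish, the pool peaks at (4, 8, 7, 2) — and every remaining process still needs more R1 than that.
The rest can finish in the order task-1, task-3. Walking it through:
  pool = (0, 3, 2, 2)
  run task-1 (needs (0, 2, 1, 2), free (0, 3, 2, 2)); after release of (2, 3, 2, 0) the pool is (2, 6, 4, 2)
  run task-3 (needs (0, 0, 3, 0), free (2, 6, 4, 2)); after release of (2, 2, 3, 0) the pool is (4, 8, 7, 2)
None of the blocked processes ever fits:
  task-2 still needs (5, 8, 6, 3) but only (4, 8, 7, 2) is free — short on R1 and R4
  task-7 still needs (5, 1, 4, 3) but only (4, 8, 7, 2) is free — short on R1 and R4
  task-4 still needs (5, 2, 5, 0) but only (4, 8, 7, 2) is free — short on R1


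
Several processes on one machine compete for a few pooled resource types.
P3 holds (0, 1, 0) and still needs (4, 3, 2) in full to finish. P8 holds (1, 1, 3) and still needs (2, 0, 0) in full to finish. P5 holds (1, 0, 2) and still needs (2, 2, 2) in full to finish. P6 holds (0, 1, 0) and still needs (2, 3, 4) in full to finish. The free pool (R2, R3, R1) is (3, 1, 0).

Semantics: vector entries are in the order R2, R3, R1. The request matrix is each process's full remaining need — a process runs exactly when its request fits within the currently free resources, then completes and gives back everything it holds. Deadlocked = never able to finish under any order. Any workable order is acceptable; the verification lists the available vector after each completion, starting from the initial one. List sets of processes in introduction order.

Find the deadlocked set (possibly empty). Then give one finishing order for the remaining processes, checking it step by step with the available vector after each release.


Deadlocked set: P3 and P6.
Key observation: once P8, P5 finish, the pool peaks at (5, 2, 5) — and every remaining process still needs more R3 than that.
The rest can finish in the order P8, P5. Step-by-step check:
  pool = (3, 1, 0)
  P8: need (2, 0, 0) fits (3, 1, 0); releases (1, 1, 3), pool now (4, 2, 3)
  P5: need (2, 2, 2) fits (4, 2, 3); releases (1, 0, 2), pool now (5, 2, 5)
The stuck group stays short no matter what:
  blocked: P3 wants (4, 3, 2), pool (5, 2, 5) — not enough R3
  blocked: P6 wants (2, 3, 4), pool (5, 2, 5) — not enough R3


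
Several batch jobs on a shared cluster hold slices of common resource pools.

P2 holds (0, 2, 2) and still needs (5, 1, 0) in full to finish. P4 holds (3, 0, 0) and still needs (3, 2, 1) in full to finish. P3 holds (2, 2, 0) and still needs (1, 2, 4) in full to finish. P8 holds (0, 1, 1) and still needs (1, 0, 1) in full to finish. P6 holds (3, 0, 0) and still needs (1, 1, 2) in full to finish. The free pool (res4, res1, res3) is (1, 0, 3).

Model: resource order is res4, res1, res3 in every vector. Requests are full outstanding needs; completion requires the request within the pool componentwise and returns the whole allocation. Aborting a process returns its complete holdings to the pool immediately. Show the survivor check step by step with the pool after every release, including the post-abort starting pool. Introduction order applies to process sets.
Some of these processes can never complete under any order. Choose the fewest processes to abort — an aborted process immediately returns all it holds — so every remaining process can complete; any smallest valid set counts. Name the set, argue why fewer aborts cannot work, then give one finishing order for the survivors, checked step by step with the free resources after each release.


The answer: abort P4.
Key observation: before aborting P4, P2 was permanently blocked — no order could ever run it; afterwards it completes at step 3.
Why nothing smaller works: aborting no one leaves the state deadlocked as given.
The survivors complete as P8, P6, P2, P3. Check, step by step (starting from the post-abort pool):
  pool = (4, 0, 3)
  P8: need (1, 0, 1) fits (4, 0, 3); releases (0, 1, 1), pool now (4, 1, 4)
  P6: need (1, 1, 2) fits (4, 1, 4); releases (3, 0, 0), pool now (7, 1, 4)
  P2: need (5, 1, 0) fits (7, 1, 4); releases (0, 2, 2), pool now (7, 3, 6)
  P3: need (1, 2, 4) fits (7, 3, 6); releases (2, 2, 0), pool now (9, 5, 6)


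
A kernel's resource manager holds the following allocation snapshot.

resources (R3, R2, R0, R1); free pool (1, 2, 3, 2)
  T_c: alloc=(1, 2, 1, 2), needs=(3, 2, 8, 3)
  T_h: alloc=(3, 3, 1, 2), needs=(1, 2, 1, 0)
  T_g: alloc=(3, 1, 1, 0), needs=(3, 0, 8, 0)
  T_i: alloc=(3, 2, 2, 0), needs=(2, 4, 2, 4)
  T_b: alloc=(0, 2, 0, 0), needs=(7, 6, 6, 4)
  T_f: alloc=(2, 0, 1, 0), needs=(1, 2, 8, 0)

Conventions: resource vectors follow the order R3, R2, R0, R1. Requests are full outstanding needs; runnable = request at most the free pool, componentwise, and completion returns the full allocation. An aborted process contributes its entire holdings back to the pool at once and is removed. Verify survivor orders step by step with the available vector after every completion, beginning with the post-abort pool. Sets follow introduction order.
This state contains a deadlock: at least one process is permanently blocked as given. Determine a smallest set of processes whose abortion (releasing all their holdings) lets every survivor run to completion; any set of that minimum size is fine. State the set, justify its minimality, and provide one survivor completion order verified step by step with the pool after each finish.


Minimum abort set: T_c and T_f.
Key observation: the deadlocked T_g becomes finishable only because T_c and T_f released (3, 2, 2, 2); it completes at step 4 below.
Why nothing smaller works — every single abort fails: T_c alone leaves T_g blocked (short on R0); T_h alone leaves T_c blocked (short on R0); T_g alone leaves T_c blocked (short on R0); T_i alone leaves T_c blocked (short on R0); T_b alone leaves T_c blocked (short on R0); T_f alone leaves T_c blocked (short on R0).
The survivors complete as T_h, T_i, T_b, T_g. Check, step by step (starting from the post-abort pool):
  pool = (4, 4, 5, 4)
  run T_h (needs (1, 2, 1, 0), free (4, 4, 5, 4)); after release of (3, 3, 1, 2) the pool is (7, 7, 6, 6)
  run T_i (needs (2, 4, 2, 4), free (7, 7, 6, 6)); after release of (3, 2, 2, 0) the pool is (10, 9, 8, 6)
  run T_b (needs (7, 6, 6, 4), free (10, 9, 8, 6)); after release of (0, 2, 0, 0) the pool is (10, 11, 8, 6)
  run T_g (needs (3, 0, 8, 0), free (10, 11, 8, 6)); after release of (3, 1, 1, 0) the pool is (13, 12, 9, 6)


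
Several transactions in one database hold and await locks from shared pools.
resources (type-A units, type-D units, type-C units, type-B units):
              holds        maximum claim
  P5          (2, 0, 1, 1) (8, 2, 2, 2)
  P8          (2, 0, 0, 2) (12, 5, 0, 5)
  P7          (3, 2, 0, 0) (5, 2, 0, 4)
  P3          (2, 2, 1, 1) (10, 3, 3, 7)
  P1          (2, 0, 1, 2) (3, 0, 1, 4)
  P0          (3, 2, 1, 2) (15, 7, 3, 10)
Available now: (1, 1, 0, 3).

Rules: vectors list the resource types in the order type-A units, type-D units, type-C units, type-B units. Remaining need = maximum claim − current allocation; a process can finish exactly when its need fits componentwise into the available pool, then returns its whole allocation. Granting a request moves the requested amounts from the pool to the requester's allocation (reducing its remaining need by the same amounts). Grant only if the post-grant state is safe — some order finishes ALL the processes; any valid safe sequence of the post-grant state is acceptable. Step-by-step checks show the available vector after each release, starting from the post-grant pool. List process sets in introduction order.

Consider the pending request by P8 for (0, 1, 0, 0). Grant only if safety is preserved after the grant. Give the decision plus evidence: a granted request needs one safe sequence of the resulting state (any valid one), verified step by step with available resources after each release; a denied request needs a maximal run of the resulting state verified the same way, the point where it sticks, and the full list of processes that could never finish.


GRANT: granting preserves safety; a valid post-grant sequence is P1, P7, P5, P3, P8, P0.
Key observation: granting shrinks the pool to (1, 0, 0, 3), yet P1 still fits and the chain goes through.
Check on the post-grant state, step by step:
  pool = (1, 0, 0, 3)
  P1: need (1, 0, 0, 2) fits (1, 0, 0, 3); releases (2, 0, 1, 2), pool now (3, 0, 1, 5)
  P7: need (2, 0, 0, 4) fits (3, 0, 1, 5); releases (3, 2, 0, 0), pool now (6, 2, 1, 5)
  P5: need (6, 2, 1, 1) fits (6, 2, 1, 5); releases (2, 0, 1, 1), pool now (8, 2, 2, 6)
  P3: need (8, 1, 2, 6) fits (8, 2, 2, 6); releases (2, 2, 1, 1), pool now (10, 4, 3, 7)
  P8: need (10, 4, 0, 3) fits (10, 4, 3, 7); releases (2, 1, 0, 2), pool now (12, 5, 3, 9)
  P0: need (12, 5, 2, 8) fits (12, 5, 3, 9); releases (3, 2, 1, 2), pool now (15, 7, 4, 11)


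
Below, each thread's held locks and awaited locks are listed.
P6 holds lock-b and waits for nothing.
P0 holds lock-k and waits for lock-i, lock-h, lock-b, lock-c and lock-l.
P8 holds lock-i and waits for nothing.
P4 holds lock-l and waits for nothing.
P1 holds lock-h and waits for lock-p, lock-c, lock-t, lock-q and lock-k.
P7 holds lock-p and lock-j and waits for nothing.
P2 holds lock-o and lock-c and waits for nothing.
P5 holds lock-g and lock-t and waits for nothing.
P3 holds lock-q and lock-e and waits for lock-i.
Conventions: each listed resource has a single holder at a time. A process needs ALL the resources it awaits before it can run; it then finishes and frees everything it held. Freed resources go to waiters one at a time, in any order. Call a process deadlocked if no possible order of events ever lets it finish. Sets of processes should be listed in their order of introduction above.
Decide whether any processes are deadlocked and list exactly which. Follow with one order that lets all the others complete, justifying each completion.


Deadlocked set: P0 and P1.
Key observation: the waits loop around P0 -> P1 -> P0 with no way out; no other process is dragged down with it.
One completion order for the rest: P5, P7, P8, P4, P3, P6, P2.
Walking it through:
  run P5 (it waits on nothing); releases lock-g and lock-t
  run P7 (it waits on nothing); releases lock-p and lock-j
  run P8 (it waits on nothing); releases lock-i
  run P4 (it waits on nothing); releases lock-l
  P3: everything it awaited (lock-i) is free; runs, freeing lock-q and lock-e
  run P6 (it waits on nothing); releases lock-b
  run P2 (it waits on nothing); releases lock-o and lock-c


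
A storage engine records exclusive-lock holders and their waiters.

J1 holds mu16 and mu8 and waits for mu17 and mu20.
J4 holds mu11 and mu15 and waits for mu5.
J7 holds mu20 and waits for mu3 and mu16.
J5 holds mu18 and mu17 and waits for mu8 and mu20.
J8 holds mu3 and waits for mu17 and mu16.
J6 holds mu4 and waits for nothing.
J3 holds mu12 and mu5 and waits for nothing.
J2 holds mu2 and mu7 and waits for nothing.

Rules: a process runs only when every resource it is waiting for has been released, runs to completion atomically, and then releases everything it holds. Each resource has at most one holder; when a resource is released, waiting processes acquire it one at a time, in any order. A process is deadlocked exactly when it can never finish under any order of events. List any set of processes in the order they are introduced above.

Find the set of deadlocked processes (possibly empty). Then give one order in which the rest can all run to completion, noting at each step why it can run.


Deadlocked: J1, J7, J5 and J8.
Key observation: the knot is the closed ring of waits J1 -> J7 -> J1; J5 and J8 are caught in further circular waits.
A valid finishing order for the others: J2, J3, J4, J6.
Verifying each step:
  run J2 (it waits on nothing); releases mu2 and mu7
  run J3 (it waits on nothing); releases mu12 and mu5
  J4: everything it awaited (mu5) is free; runs, freeing mu11 and mu15
  run J6 (it waits on nothing); releases mu4


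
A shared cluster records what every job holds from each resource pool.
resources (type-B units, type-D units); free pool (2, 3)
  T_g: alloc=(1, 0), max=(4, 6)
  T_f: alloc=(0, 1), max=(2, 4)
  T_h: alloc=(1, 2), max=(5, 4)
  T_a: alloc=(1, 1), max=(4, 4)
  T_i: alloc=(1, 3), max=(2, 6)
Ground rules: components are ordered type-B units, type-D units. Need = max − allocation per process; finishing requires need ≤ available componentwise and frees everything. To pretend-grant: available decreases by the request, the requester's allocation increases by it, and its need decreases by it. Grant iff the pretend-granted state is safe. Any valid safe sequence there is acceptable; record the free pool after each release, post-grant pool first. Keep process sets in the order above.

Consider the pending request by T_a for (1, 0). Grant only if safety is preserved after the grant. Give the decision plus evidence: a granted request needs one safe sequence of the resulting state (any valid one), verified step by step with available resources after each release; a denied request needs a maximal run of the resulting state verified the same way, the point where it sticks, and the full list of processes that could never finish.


GRANT: granting preserves safety; a valid post-grant sequence is T_i, T_f, T_a, T_g, T_h.
Key observation: even at the reduced pool (1, 3), T_i fits immediately, so safety survives the grant.
Verifying the post-grant state step by step:
  pool = (1, 3)
  T_i needs (1, 3) <= (1, 3) -> finishes; pool += (1, 3) = (2, 6)
  T_f needs (2, 3) <= (2, 6) -> finishes; pool += (0, 1) = (2, 7)
  T_a needs (2, 3) <= (2, 7) -> finishes; pool += (2, 1) = (4, 8)
  T_g needs (3, 6) <= (4, 8) -> finishes; pool += (1, 0) = (5, 8)
  T_h needs (4, 2) <= (5, 8) -> finishes; pool += (1, 2) = (6, 10)
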